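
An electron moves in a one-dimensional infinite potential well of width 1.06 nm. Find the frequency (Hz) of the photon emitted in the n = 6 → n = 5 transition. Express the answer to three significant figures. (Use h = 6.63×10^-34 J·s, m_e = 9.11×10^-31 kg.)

f = 8.91×10^14 Hz

E_1 = h²/(8m_eL²) = 5.368×10^-20 J and ΔE = (6² − 5²)E_1 = 5.905×10^-19 J.
f = ΔE/h = 5.905×10^-19/6.63×10^-34 = 8.91×10^14 Hz.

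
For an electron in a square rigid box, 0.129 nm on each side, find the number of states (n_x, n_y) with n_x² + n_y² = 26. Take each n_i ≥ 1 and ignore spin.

degeneracy = 2

The level has n_x² + n_y² = 26. The ordered positive-integer solutions are (1, 5), (5, 1).
That gives 2 states.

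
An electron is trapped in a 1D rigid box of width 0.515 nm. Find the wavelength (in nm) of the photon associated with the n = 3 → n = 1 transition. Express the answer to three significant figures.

λ = 109 nm

E_1 = h²/(8m_eL²) = 2.272×10^-19 J, so ΔE = (3² − 1²)E_1 = 1.818×10^-18 J.
λ = hc/ΔE = (6.626×10^-34·2.998×10^8)/1.818×10^-18 = 1.09×10^-7 m = 109 nm.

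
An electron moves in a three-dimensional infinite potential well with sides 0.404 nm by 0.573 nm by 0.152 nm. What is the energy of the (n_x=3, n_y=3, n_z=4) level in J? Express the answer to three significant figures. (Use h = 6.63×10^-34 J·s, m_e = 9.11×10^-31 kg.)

E = 4.67×10^-17 J

For a 3D rectangular well E = (h²/8m_e)·Σ n_i²/L_i² = (6.63×10^-34)²/(8·9.11×10^-31) · [3²/(0.404 nm)² + 3²/(0.573 nm)² + 4²/(0.152 nm)²].
Evaluating gives E = 4.67×10^-17 J.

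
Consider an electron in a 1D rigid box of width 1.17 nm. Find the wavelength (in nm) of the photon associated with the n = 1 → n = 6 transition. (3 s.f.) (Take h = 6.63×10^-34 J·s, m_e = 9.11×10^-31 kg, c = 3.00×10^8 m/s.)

E_1 = h²/(8m_eL²) = 4.406×10^-20 J, so ΔE = (6² − 1²)E_1 = 1.542×10^-18 J.
λ = hc/ΔE = (6.63×10^-34·3.00×10^8)/1.542×10^-18 = 1.29×10^-7 m = 129 nm.

λ = 129 nm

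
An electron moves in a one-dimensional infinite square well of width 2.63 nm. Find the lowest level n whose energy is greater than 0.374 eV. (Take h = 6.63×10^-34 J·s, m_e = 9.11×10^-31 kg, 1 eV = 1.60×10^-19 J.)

n = 3

E_1 = h²/(8m_eL²) = 8.720×10^-21 J = 0.05450 eV.
Need n² > 0.374/0.05450 = 6.862, i.e. n > 2.620.
The smallest integer satisfying this is n = 3.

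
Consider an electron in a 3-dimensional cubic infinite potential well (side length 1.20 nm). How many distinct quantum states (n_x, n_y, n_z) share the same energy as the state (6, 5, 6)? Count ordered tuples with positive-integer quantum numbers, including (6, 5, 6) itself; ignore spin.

degeneracy = 3

The level has n_x² + n_y² + n_z² = 97. The ordered positive-integer solutions are (5, 6, 6), (6, 5, 6), (6, 6, 5).
That gives 3 states.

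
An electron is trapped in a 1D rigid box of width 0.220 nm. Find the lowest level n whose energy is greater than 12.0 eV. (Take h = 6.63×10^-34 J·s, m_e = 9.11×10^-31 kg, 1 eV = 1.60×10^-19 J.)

n = 2

E_1 = h²/(8m_eL²) = 1.246×10^-18 J = 7.788 eV.
Need n² > 12.0/7.788 = 1.541, i.e. n > 1.241.
The smallest integer satisfying this is n = 2.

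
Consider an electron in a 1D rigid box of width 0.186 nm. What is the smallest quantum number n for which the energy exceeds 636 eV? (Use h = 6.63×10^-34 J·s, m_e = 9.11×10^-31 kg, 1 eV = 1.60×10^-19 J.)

E_1 = h²/(8m_eL²) = 1.743×10^-18 J = 10.89 eV.
Need n² > 636/10.89 = 58.40, i.e. n > 7.642.
The smallest integer satisfying this is n = 8.

n = 8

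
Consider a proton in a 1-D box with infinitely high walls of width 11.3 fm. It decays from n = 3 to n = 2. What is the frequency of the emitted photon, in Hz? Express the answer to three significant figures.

f = 1.94×10^21 Hz

E_1 = h²/(8m_pL²) = 2.569×10^-13 J and ΔE = (3² − 2²)E_1 = 1.285×10^-12 J.
f = ΔE/h = 1.285×10^-12/6.626×10^-34 = 1.94×10^21 Hz.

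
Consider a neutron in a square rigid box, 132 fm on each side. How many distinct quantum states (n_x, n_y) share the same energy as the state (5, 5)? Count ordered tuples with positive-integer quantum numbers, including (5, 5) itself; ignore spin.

degeneracy = 3

The level has n_x² + n_y² = 50. The ordered positive-integer solutions are (1, 7), (5, 5), (7, 1).
That gives 3 states.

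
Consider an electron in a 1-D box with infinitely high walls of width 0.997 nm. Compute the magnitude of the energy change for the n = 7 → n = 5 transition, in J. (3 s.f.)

E_1 = h²/(8m_eL²) = 6.061×10^-20 J.
|ΔE| = |7² − 5²|·E_1 = 24·6.061×10^-20 J = 1.45×10^-18 J.

|ΔE| = 1.45×10^-18 J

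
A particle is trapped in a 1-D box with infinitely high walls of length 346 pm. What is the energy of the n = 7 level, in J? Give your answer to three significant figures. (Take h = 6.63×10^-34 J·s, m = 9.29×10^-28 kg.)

For an infinite well E_n = n²h²/(8mL²), so E_1 = h²/(8mL²) = (6.63×10^-34)²/(8·9.29×10^-28·(3.46×10^-10 m)²) = 4.940×10^-22 J.
Then E_7 = 7²·E_1 = 49·4.940×10^-22 J = 2.42×10^-20 J.

E_7 = 2.42×10^-20 J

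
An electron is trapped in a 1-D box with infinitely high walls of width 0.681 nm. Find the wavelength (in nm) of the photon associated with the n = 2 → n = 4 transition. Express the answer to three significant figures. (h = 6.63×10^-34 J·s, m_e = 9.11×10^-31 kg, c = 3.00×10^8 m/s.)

λ = 127 nm

E_1 = h²/(8m_eL²) = 1.301×10^-19 J, so ΔE = (4² − 2²)E_1 = 1.561×10^-18 J.
λ = hc/ΔE = (6.63×10^-34·3.00×10^8)/1.561×10^-18 = 1.27×10^-7 m = 127 nm.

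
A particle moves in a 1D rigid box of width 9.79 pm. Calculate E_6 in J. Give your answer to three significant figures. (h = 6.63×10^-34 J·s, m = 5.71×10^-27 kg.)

E_6 = 3.61×10^-18 J

For an infinite well E_n = n²h²/(8mL²), so E_1 = h²/(8mL²) = (6.63×10^-34)²/(8·5.71×10^-27·(9.79×10^-12 m)²) = 1.004×10^-19 J.
Then E_6 = 6²·E_1 = 36·1.004×10^-19 J = 3.61×10^-18 J.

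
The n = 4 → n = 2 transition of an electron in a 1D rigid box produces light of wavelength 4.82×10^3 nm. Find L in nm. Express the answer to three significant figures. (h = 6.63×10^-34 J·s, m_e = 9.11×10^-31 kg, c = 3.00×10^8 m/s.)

The photon carries ΔE = hc/λ = 6.63×10^-34·3.00×10^8/4.82×10^-6 m = 4.127×10^-20 J.
Since ΔE = (4² − 2²)E_1, E_1 = 3.439×10^-21 J, and L = h/√(8m_eE_1) = 4.19×10^-9 m = 4.19 nm.

L = 4.19 nm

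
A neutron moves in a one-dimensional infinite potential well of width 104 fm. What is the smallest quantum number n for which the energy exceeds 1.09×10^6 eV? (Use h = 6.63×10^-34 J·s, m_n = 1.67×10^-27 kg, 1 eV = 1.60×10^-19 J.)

n = 8

E_1 = h²/(8m_nL²) = 3.042×10^-15 J = 1.901×10^4 eV.
Need n² > 1.09×10^6/1.901×10^4 = 57.34, i.e. n > 7.572.
The smallest integer satisfying this is n = 8.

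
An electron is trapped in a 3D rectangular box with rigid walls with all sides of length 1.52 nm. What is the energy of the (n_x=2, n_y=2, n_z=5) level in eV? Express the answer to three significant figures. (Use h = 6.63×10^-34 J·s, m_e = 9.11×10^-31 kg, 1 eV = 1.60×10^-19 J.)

For a 3D rectangular well E = (h²/8m_e)·Σ n_i²/L_i² = (6.63×10^-34)²/(8·9.11×10^-31) · [2²/(1.52 nm)² + 2²/(1.52 nm)² + 5²/(1.52 nm)²].
Evaluating gives E = 8.615×10^-19 J = 5.38 eV.

E = 5.38 eV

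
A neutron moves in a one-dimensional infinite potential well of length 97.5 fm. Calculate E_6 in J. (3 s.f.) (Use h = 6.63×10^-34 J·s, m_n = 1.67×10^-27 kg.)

For an infinite well E_n = n²h²/(8m_nL²), so E_1 = h²/(8m_nL²) = (6.63×10^-34)²/(8·1.67×10^-27·(9.75×10^-14 m)²) = 3.461×10^-15 J.
Then E_6 = 6²·E_1 = 36·3.461×10^-15 J = 1.25×10^-13 J.

E_6 = 1.25×10^-13 J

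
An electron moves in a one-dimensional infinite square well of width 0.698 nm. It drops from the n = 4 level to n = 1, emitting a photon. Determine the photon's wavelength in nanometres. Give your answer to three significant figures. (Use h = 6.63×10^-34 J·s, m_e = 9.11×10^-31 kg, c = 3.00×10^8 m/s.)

λ = 107 nm

E_1 = h²/(8m_eL²) = 1.238×10^-19 J, so ΔE = (4² − 1²)E_1 = 1.857×10^-18 J.
λ = hc/ΔE = (6.63×10^-34·3.00×10^8)/1.857×10^-18 = 1.07×10^-7 m = 107 nm.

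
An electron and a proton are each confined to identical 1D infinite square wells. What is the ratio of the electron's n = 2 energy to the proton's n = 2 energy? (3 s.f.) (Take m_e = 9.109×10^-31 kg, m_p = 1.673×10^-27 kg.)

E_n ∝ 1/m at fixed n and L, so the ratio is m_p/m_e = 1.673×10^-27/9.109×10^-31 = 1.84×10^3.

1.84×10^3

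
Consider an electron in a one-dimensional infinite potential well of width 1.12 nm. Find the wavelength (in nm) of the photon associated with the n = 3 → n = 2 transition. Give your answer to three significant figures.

E_1 = h²/(8m_eL²) = 4.803×10^-20 J, so ΔE = (3² − 2²)E_1 = 2.402×10^-19 J.
λ = hc/ΔE = (6.626×10^-34·2.998×10^8)/2.402×10^-19 = 8.27×10^-7 m = 827 nm.

λ = 827 nm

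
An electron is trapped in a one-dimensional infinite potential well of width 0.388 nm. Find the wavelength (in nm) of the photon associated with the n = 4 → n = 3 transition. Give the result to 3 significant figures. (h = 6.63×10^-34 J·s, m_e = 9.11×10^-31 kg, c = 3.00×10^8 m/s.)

E_1 = h²/(8m_eL²) = 4.006×10^-19 J, so ΔE = (4² − 3²)E_1 = 2.804×10^-18 J.
λ = hc/ΔE = (6.63×10^-34·3.00×10^8)/2.804×10^-18 = 7.09×10^-8 m = 70.9 nm.

λ = 70.9 nm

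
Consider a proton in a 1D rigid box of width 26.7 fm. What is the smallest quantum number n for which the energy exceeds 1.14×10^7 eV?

n = 7

E_1 = h²/(8m_pL²) = 4.601×10^-14 J = 2.872×10^5 eV.
Need n² > 1.14×10^7/2.872×10^5 = 39.69, i.e. n > 6.300.
The smallest integer satisfying this is n = 7.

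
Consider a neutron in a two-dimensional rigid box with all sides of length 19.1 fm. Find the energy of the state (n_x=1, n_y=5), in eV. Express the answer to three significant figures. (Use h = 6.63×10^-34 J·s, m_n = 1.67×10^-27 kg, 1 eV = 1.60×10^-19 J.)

E = 1.47×10^7 eV

For a 2D rectangular well E = (h²/8m_n)·Σ n_i²/L_i² = (6.63×10^-34)²/(8·1.67×10^-27) · [1²/(19.1 fm)² + 5²/(19.1 fm)²].
Evaluating gives E = 2.345×10^-12 J = 1.47×10^7 eV.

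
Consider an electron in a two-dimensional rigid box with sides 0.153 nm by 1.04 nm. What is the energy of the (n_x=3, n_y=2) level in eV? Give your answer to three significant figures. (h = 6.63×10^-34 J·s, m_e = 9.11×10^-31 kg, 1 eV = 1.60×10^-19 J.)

E = 146 eV

For a 2D rectangular well E = (h²/8m_e)·Σ n_i²/L_i² = (6.63×10^-34)²/(8·9.11×10^-31) · [3²/(0.153 nm)² + 2²/(1.04 nm)²].
Evaluating gives E = 2.341×10^-17 J = 146 eV.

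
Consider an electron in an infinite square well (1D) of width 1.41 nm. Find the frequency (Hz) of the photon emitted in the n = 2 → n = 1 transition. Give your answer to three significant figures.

f = 1.37×10^14 Hz

E_1 = h²/(8m_eL²) = 3.030×10^-20 J and ΔE = (2² − 1²)E_1 = 9.090×10^-20 J.
f = ΔE/h = 9.090×10^-20/6.626×10^-34 = 1.37×10^14 Hz.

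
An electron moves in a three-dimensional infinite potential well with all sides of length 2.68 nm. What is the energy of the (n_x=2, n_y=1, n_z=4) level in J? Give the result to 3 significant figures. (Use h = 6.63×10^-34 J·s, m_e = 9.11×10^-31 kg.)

E = 1.76×10^-19 J

For a 3D rectangular well E = (h²/8m_e)·Σ n_i²/L_i² = (6.63×10^-34)²/(8·9.11×10^-31) · [2²/(2.68 nm)² + 1²/(2.68 nm)² + 4²/(2.68 nm)²].
Evaluating gives E = 1.76×10^-19 J.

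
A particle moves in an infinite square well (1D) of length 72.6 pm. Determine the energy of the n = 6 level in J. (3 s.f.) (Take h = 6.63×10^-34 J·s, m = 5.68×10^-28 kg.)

For an infinite well E_n = n²h²/(8mL²), so E_1 = h²/(8mL²) = (6.63×10^-34)²/(8·5.68×10^-28·(7.26×10^-11 m)²) = 1.835×10^-20 J.
Then E_6 = 6²·E_1 = 36·1.835×10^-20 J = 6.61×10^-19 J.

E_6 = 6.61×10^-19 J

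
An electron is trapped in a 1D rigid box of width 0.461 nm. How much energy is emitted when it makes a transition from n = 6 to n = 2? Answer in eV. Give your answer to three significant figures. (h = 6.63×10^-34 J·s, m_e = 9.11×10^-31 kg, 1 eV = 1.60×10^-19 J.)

|ΔE| = 56.8 eV

E_1 = h²/(8m_eL²) = 2.838×10^-19 J.
|ΔE| = |6² − 2²|·E_1 = 32·2.838×10^-19 J = 9.082×10^-18 J = 56.8 eV.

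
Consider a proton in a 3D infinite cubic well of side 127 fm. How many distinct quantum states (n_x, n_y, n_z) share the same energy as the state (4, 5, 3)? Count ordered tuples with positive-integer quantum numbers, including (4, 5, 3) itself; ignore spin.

degeneracy = 6

The level has n_x² + n_y² + n_z² = 50. The ordered positive-integer solutions are (3, 4, 5), (3, 5, 4), (4, 3, 5), (4, 5, 3), (5, 3, 4), (5, 4, 3).
That gives 6 states.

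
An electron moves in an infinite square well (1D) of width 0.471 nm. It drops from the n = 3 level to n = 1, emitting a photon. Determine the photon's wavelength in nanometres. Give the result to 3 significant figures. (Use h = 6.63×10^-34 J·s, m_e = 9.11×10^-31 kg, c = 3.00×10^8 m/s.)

E_1 = h²/(8m_eL²) = 2.719×10^-19 J, so ΔE = (3² − 1²)E_1 = 2.175×10^-18 J.
λ = hc/ΔE = (6.63×10^-34·3.00×10^8)/2.175×10^-18 = 9.14×10^-8 m = 91.4 nm.

λ = 91.4 nm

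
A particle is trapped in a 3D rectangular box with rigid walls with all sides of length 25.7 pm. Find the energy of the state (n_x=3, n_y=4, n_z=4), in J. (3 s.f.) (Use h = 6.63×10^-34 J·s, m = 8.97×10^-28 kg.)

E = 3.80×10^-18 J

For a 3D rectangular well E = (h²/8m)·Σ n_i²/L_i² = (6.63×10^-34)²/(8·8.97×10^-28) · [3²/(25.7 pm)² + 4²/(25.7 pm)² + 4²/(25.7 pm)²].
Evaluating gives E = 3.80×10^-18 J.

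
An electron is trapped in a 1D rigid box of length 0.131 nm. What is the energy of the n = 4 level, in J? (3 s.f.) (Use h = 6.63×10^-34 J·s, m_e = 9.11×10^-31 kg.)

E_4 = 5.62×10^-17 J

For an infinite well E_n = n²h²/(8m_eL²), so E_1 = h²/(8m_eL²) = (6.63×10^-34)²/(8·9.11×10^-31·(1.31×10^-10 m)²) = 3.515×10^-18 J.
Then E_4 = 4²·E_1 = 16·3.515×10^-18 J = 5.62×10^-17 J.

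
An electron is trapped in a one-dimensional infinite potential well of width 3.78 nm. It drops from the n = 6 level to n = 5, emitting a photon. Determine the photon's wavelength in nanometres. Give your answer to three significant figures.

λ = 4.28×10^3 nm

E_1 = h²/(8m_eL²) = 4.217×10^-21 J, so ΔE = (6² − 5²)E_1 = 4.639×10^-20 J.
λ = hc/ΔE = (6.626×10^-34·2.998×10^8)/4.639×10^-20 = 4.28×10^-6 m = 4.28×10^3 nm.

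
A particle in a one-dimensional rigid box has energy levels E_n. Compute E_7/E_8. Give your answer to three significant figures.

E_n ∝ n², so E_7/E_8 = 7²/8² = 49/64 = 0.766.

0.766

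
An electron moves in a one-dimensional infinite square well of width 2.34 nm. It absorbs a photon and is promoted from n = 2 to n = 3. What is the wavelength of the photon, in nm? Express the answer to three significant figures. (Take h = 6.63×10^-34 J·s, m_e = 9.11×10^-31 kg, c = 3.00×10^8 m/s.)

λ = 3.61×10^3 nm

E_1 = h²/(8m_eL²) = 1.102×10^-20 J, so ΔE = (3² − 2²)E_1 = 5.510×10^-20 J.
λ = hc/ΔE = (6.63×10^-34·3.00×10^8)/5.510×10^-20 = 3.61×10^-6 m = 3.61×10^3 nm.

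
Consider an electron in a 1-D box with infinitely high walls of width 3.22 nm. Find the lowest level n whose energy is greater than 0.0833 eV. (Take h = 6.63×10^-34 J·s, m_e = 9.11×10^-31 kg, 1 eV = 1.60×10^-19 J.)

E_1 = h²/(8m_eL²) = 5.817×10^-21 J = 0.03636 eV.
Need n² > 0.0833/0.03636 = 2.291, i.e. n > 1.514.
The smallest integer satisfying this is n = 2.

n = 2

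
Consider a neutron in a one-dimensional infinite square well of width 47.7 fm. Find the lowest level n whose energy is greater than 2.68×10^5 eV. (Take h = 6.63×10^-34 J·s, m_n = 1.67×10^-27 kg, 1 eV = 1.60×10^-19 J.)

n = 2

E_1 = h²/(8m_nL²) = 1.446×10^-14 J = 9.038×10^4 eV.
Need n² > 2.68×10^5/9.038×10^4 = 2.965, i.e. n > 1.722.
The smallest integer satisfying this is n = 2.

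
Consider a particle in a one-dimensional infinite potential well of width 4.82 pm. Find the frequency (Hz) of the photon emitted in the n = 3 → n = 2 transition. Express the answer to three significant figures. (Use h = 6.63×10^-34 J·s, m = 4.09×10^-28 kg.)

E_1 = h²/(8mL²) = 5.783×10^-18 J and ΔE = (3² − 2²)E_1 = 2.891×10^-17 J.
f = ΔE/h = 2.891×10^-17/6.63×10^-34 = 4.36×10^16 Hz.

f = 4.36×10^16 Hz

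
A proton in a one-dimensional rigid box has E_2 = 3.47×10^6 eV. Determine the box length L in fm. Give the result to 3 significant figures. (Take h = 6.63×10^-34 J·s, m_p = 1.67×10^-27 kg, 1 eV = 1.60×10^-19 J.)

From E_n = n²h²/(8m_pL²), L = n·h/√(8m_pE_n).
E_2 = 3.47×10^6 eV = 5.552×10^-13 J, so L = 2·6.63×10^-34/√(8·1.67×10^-27·5.552×10^-13) = 1.54×10^-14 m = 15.4 fm.

L = 15.4 fm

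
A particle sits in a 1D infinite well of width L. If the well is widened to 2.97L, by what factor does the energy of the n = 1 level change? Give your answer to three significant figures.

0.113

E_n ∝ 1/L², so the energy scales by 1/2.97² = 0.113.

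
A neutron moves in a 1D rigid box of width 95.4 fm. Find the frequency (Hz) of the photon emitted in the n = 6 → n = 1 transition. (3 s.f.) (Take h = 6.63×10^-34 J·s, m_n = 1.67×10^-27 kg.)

E_1 = h²/(8m_nL²) = 3.615×10^-15 J and ΔE = (6² − 1²)E_1 = 1.265×10^-13 J.
f = ΔE/h = 1.265×10^-13/6.63×10^-34 = 1.91×10^20 Hz.

f = 1.91×10^20 Hz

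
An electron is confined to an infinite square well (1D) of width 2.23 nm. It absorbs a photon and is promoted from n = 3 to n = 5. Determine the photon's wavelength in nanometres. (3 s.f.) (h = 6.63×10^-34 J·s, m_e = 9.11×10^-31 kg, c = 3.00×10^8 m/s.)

E_1 = h²/(8m_eL²) = 1.213×10^-20 J, so ΔE = (5² − 3²)E_1 = 1.941×10^-19 J.
λ = hc/ΔE = (6.63×10^-34·3.00×10^8)/1.941×10^-19 = 1.02×10^-6 m = 1.02×10^3 nm.

λ = 1.02×10^3 nm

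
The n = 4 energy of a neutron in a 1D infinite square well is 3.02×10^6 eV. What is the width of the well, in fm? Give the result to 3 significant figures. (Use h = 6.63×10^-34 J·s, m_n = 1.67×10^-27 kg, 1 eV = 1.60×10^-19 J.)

From E_n = n²h²/(8m_nL²), L = n·h/√(8m_nE_n).
E_4 = 3.02×10^6 eV = 4.832×10^-13 J, so L = 4·6.63×10^-34/√(8·1.67×10^-27·4.832×10^-13) = 3.30×10^-14 m = 33.0 fm.

L = 33.0 fm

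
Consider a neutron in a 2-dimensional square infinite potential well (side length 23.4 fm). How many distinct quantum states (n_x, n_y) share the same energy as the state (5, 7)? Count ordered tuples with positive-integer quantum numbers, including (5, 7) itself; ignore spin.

The level has n_x² + n_y² = 74. The ordered positive-integer solutions are (5, 7), (7, 5).
That gives 2 states.

degeneracy = 2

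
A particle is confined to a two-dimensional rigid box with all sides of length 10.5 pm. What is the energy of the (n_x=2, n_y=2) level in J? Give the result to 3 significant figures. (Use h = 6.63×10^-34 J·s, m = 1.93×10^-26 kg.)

For a 2D rectangular well E = (h²/8m)·Σ n_i²/L_i² = (6.63×10^-34)²/(8·1.93×10^-26) · [2²/(10.5 pm)² + 2²/(10.5 pm)²].
Evaluating gives E = 2.07×10^-19 J.

E = 2.07×10^-19 J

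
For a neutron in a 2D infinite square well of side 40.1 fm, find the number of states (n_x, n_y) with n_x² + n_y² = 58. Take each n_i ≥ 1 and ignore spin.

The level has n_x² + n_y² = 58. The ordered positive-integer solutions are (3, 7), (7, 3).
That gives 2 states.

degeneracy = 2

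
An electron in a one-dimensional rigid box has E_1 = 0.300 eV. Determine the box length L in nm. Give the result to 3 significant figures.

L = 1.12 nm

From E_n = n²h²/(8m_eL²), L = n·h/√(8m_eE_n).
E_1 = 0.300 eV = 4.806×10^-20 J, so L = 1·6.626×10^-34/√(8·9.109×10^-31·4.806×10^-20) = 1.12×10^-9 m = 1.12 nm.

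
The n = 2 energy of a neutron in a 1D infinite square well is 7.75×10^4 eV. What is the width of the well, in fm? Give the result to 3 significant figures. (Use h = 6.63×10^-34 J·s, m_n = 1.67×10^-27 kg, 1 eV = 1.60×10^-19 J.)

From E_n = n²h²/(8m_nL²), L = n·h/√(8m_nE_n).
E_2 = 7.75×10^4 eV = 1.240×10^-14 J, so L = 2·6.63×10^-34/√(8·1.67×10^-27·1.240×10^-14) = 1.03×10^-13 m = 103 fm.

L = 103 fm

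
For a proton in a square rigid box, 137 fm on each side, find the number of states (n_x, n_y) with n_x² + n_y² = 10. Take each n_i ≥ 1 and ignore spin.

degeneracy = 2

The level has n_x² + n_y² = 10. The ordered positive-integer solutions are (1, 3), (3, 1).
That gives 2 states.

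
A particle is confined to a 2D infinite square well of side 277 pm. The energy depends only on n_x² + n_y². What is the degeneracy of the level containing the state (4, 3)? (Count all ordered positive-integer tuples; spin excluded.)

degeneracy = 2

The level has n_x² + n_y² = 25. The ordered positive-integer solutions are (3, 4), (4, 3).
That gives 2 states.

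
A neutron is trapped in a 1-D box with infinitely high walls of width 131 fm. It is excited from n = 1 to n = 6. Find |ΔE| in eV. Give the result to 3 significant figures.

|ΔE| = 4.17×10^5 eV

E_1 = h²/(8m_nL²) = 1.909×10^-15 J.
|ΔE| = |1² − 6²|·E_1 = 35·1.909×10^-15 J = 6.682×10^-14 J = 4.17×10^5 eV.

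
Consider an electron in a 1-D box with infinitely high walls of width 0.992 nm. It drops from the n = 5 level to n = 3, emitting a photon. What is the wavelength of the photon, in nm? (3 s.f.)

λ = 203 nm

E_1 = h²/(8m_eL²) = 6.122×10^-20 J, so ΔE = (5² − 3²)E_1 = 9.795×10^-19 J.
λ = hc/ΔE = (6.626×10^-34·2.998×10^8)/9.795×10^-19 = 2.03×10^-7 m = 203 nm.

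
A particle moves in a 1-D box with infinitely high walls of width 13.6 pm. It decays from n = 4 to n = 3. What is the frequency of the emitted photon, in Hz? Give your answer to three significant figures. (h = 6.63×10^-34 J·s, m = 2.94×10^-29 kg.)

f = 1.07×10^17 Hz

E_1 = h²/(8mL²) = 1.010×10^-17 J and ΔE = (4² − 3²)E_1 = 7.070×10^-17 J.
f = ΔE/h = 7.070×10^-17/6.63×10^-34 = 1.07×10^17 Hz.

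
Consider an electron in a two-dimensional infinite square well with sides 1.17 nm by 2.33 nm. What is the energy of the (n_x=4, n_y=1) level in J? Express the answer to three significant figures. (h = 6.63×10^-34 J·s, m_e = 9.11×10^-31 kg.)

For a 2D rectangular well E = (h²/8m_e)·Σ n_i²/L_i² = (6.63×10^-34)²/(8·9.11×10^-31) · [4²/(1.17 nm)² + 1²/(2.33 nm)²].
Evaluating gives E = 7.16×10^-19 J.

E = 7.16×10^-19 J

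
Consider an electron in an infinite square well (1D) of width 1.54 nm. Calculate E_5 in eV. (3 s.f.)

E_5 = 3.96 eV

For an infinite well E_n = n²h²/(8m_eL²), so E_1 = h²/(8m_eL²) = (6.626×10^-34)²/(8·9.109×10^-31·(1.54×10^-9 m)²) = 2.540×10^-20 J.
Then E_5 = 5²·E_1 = 25·2.540×10^-20 J = 6.350×10^-19 J.
Converting, E_5 = 6.350×10^-19 J / (1.602×10^-19 J/eV) = 3.96 eV.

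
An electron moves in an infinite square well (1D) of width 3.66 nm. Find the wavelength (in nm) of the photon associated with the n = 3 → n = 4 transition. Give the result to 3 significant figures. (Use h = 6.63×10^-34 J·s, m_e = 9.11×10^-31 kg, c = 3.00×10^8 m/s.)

E_1 = h²/(8m_eL²) = 4.503×10^-21 J, so ΔE = (4² − 3²)E_1 = 3.152×10^-20 J.
λ = hc/ΔE = (6.63×10^-34·3.00×10^8)/3.152×10^-20 = 6.31×10^-6 m = 6.31×10^3 nm.

λ = 6.31×10^3 nm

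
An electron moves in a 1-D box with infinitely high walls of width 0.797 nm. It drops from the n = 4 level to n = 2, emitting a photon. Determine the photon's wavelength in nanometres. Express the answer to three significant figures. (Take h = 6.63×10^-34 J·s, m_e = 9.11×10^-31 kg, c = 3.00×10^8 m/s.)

E_1 = h²/(8m_eL²) = 9.495×10^-20 J, so ΔE = (4² − 2²)E_1 = 1.139×10^-18 J.
λ = hc/ΔE = (6.63×10^-34·3.00×10^8)/1.139×10^-18 = 1.75×10^-7 m = 175 nm.

λ = 175 nm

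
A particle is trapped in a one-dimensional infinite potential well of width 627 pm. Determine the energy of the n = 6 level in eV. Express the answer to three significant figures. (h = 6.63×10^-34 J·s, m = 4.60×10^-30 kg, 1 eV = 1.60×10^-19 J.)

E_6 = 6.84 eV

For an infinite well E_n = n²h²/(8mL²), so E_1 = h²/(8mL²) = (6.63×10^-34)²/(8·4.60×10^-30·(6.27×10^-10 m)²) = 3.038×10^-20 J.
Then E_6 = 6²·E_1 = 36·3.038×10^-20 J = 1.094×10^-18 J.
Converting, E_6 = 1.094×10^-18 J / (1.60×10^-19 J/eV) = 6.84 eV.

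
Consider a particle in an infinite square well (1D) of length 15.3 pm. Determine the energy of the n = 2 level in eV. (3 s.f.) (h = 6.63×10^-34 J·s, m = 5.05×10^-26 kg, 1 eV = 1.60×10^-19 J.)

E_2 = 0.116 eV

For an infinite well E_n = n²h²/(8mL²), so E_1 = h²/(8mL²) = (6.63×10^-34)²/(8·5.05×10^-26·(1.53×10^-11 m)²) = 4.648×10^-21 J.
Then E_2 = 2²·E_1 = 4·4.648×10^-21 J = 1.859×10^-20 J.
Converting, E_2 = 1.859×10^-20 J / (1.60×10^-19 J/eV) = 0.116 eV.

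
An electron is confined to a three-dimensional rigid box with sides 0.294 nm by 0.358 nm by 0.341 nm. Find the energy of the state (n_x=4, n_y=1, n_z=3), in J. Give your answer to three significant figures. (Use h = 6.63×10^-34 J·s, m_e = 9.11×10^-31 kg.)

E = 1.63×10^-17 J

For a 3D rectangular well E = (h²/8m_e)·Σ n_i²/L_i² = (6.63×10^-34)²/(8·9.11×10^-31) · [4²/(0.294 nm)² + 1²/(0.358 nm)² + 3²/(0.341 nm)²].
Evaluating gives E = 1.63×10^-17 J.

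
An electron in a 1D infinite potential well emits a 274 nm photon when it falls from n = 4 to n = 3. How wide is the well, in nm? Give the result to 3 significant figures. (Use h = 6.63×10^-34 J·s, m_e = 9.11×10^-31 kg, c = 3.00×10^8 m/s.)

L = 0.763 nm

The photon carries ΔE = hc/λ = 6.63×10^-34·3.00×10^8/2.74×10^-7 m = 7.259×10^-19 J.
Since ΔE = (4² − 3²)E_1, E_1 = 1.037×10^-19 J, and L = h/√(8m_eE_1) = 7.63×10^-10 m = 0.763 nm.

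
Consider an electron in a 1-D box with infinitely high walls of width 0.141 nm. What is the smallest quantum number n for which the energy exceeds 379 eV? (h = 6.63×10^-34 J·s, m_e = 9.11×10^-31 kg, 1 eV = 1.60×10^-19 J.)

E_1 = h²/(8m_eL²) = 3.034×10^-18 J = 18.96 eV.
Need n² > 379/18.96 = 19.99, i.e. n > 4.471.
The smallest integer satisfying this is n = 5.

n = 5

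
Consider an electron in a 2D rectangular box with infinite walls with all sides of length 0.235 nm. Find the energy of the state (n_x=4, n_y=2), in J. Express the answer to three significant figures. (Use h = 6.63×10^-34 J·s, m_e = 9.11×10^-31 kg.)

E = 2.18×10^-17 J

For a 2D rectangular well E = (h²/8m_e)·Σ n_i²/L_i² = (6.63×10^-34)²/(8·9.11×10^-31) · [4²/(0.235 nm)² + 2²/(0.235 nm)²].
Evaluating gives E = 2.18×10^-17 J.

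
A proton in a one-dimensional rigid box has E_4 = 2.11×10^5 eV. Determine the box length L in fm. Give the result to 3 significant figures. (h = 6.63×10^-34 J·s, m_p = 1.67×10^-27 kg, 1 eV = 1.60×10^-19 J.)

L = 125 fm

From E_n = n²h²/(8m_pL²), L = n·h/√(8m_pE_n).
E_4 = 2.11×10^5 eV = 3.376×10^-14 J, so L = 4·6.63×10^-34/√(8·1.67×10^-27·3.376×10^-14) = 1.25×10^-13 m = 125 fm.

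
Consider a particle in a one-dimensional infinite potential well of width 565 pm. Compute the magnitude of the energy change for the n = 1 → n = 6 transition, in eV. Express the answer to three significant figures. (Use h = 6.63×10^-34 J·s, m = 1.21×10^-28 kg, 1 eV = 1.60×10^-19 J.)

|ΔE| = 0.311 eV

E_1 = h²/(8mL²) = 1.423×10^-21 J.
|ΔE| = |1² − 6²|·E_1 = 35·1.423×10^-21 J = 4.981×10^-20 J = 0.311 eV.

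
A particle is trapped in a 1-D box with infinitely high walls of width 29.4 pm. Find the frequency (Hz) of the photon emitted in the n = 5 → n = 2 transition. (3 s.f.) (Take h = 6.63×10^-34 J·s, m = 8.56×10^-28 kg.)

f = 2.35×10^15 Hz

E_1 = h²/(8mL²) = 7.426×10^-20 J and ΔE = (5² − 2²)E_1 = 1.559×10^-18 J.
f = ΔE/h = 1.559×10^-18/6.63×10^-34 = 2.35×10^15 Hz.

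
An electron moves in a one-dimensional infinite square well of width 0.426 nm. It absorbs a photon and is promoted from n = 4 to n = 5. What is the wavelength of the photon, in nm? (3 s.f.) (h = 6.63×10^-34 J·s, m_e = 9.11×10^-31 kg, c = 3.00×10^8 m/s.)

λ = 66.5 nm

E_1 = h²/(8m_eL²) = 3.324×10^-19 J, so ΔE = (5² − 4²)E_1 = 2.992×10^-18 J.
λ = hc/ΔE = (6.63×10^-34·3.00×10^8)/2.992×10^-18 = 6.65×10^-8 m = 66.5 nm.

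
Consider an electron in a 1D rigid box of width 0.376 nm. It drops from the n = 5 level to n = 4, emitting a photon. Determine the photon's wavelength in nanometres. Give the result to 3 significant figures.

E_1 = h²/(8m_eL²) = 4.262×10^-19 J, so ΔE = (5² − 4²)E_1 = 3.836×10^-18 J.
λ = hc/ΔE = (6.626×10^-34·2.998×10^8)/3.836×10^-18 = 5.18×10^-8 m = 51.8 nm.

λ = 51.8 nm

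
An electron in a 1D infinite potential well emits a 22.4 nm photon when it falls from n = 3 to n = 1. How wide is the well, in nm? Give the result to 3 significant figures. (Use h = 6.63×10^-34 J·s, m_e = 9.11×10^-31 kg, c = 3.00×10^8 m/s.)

L = 0.233 nm

The photon carries ΔE = hc/λ = 6.63×10^-34·3.00×10^8/2.24×10^-8 m = 8.879×10^-18 J.
Since ΔE = (3² − 1²)E_1, E_1 = 1.110×10^-18 J, and L = h/√(8m_eE_1) = 2.33×10^-10 m = 0.233 nm.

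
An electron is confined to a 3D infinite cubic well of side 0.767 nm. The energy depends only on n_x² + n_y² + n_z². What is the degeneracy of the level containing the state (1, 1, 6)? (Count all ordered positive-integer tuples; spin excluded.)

The level has n_x² + n_y² + n_z² = 38. The ordered positive-integer solutions are (1, 1, 6), (1, 6, 1), (2, 3, 5), (2, 5, 3), (3, 2, 5), (3, 5, 2), (5, 2, 3), (5, 3, 2), (6, 1, 1).
That gives 9 states.

degeneracy = 9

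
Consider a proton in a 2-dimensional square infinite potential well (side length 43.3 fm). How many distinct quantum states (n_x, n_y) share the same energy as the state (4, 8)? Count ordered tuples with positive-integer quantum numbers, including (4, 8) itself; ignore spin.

degeneracy = 2

The level has n_x² + n_y² = 80. The ordered positive-integer solutions are (4, 8), (8, 4).
That gives 2 states.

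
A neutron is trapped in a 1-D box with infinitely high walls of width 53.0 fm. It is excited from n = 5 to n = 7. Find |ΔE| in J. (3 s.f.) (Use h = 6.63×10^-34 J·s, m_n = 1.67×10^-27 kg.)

E_1 = h²/(8m_nL²) = 1.171×10^-14 J.
|ΔE| = |5² − 7²|·E_1 = 24·1.171×10^-14 J = 2.81×10^-13 J.

|ΔE| = 2.81×10^-13 J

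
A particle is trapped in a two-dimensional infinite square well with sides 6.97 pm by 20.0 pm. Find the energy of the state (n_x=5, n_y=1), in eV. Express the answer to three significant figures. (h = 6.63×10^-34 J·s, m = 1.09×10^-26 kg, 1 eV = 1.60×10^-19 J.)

E = 16.3 eV

For a 2D rectangular well E = (h²/8m)·Σ n_i²/L_i² = (6.63×10^-34)²/(8·1.09×10^-26) · [5²/(6.97 pm)² + 1²/(20.0 pm)²].
Evaluating gives E = 2.607×10^-18 J = 16.3 eV.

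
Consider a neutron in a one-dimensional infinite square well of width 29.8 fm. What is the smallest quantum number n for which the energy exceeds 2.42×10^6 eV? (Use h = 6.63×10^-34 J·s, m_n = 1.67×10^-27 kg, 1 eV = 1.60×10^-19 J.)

E_1 = h²/(8m_nL²) = 3.705×10^-14 J = 2.316×10^5 eV.
Need n² > 2.42×10^6/2.316×10^5 = 10.45, i.e. n > 3.233.
The smallest integer satisfying this is n = 4.

n = 4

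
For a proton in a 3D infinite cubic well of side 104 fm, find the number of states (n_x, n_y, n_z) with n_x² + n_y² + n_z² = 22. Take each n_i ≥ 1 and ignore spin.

The level has n_x² + n_y² + n_z² = 22. The ordered positive-integer solutions are (2, 3, 3), (3, 2, 3), (3, 3, 2).
That gives 3 states.

degeneracy = 3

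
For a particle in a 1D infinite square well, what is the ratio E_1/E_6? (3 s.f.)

0.0278

E_n ∝ n², so E_1/E_6 = 1²/6² = 1/36 = 0.0278.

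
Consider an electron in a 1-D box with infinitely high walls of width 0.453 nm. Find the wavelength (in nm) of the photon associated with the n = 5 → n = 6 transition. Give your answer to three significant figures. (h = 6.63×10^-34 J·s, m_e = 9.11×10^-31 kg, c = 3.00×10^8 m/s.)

λ = 61.5 nm

E_1 = h²/(8m_eL²) = 2.939×10^-19 J, so ΔE = (6² − 5²)E_1 = 3.233×10^-18 J.
λ = hc/ΔE = (6.63×10^-34·3.00×10^8)/3.233×10^-18 = 6.15×10^-8 m = 61.5 nm.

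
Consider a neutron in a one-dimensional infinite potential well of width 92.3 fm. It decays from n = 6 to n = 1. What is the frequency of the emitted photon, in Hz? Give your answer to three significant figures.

f = 2.03×10^20 Hz

E_1 = h²/(8m_nL²) = 3.846×10^-15 J and ΔE = (6² − 1²)E_1 = 1.346×10^-13 J.
f = ΔE/h = 1.346×10^-13/6.626×10^-34 = 2.03×10^20 Hz.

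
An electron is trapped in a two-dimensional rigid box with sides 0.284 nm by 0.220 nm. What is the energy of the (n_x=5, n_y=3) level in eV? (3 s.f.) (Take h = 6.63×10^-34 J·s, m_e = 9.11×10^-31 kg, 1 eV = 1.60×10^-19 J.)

E = 187 eV

For a 2D rectangular well E = (h²/8m_e)·Σ n_i²/L_i² = (6.63×10^-34)²/(8·9.11×10^-31) · [5²/(0.284 nm)² + 3²/(0.220 nm)²].
Evaluating gives E = 2.991×10^-17 J = 187 eV.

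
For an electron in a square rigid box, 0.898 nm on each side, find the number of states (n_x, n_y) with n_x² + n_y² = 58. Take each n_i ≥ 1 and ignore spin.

The level has n_x² + n_y² = 58. The ordered positive-integer solutions are (3, 7), (7, 3).
That gives 2 states.

degeneracy = 2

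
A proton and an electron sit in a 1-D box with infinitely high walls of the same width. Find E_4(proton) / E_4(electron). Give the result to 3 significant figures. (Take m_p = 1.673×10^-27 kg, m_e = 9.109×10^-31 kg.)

5.44×10^-4

E_n ∝ 1/m at fixed n and L, so the ratio is m_e/m_p = 9.109×10^-31/1.673×10^-27 = 5.44×10^-4.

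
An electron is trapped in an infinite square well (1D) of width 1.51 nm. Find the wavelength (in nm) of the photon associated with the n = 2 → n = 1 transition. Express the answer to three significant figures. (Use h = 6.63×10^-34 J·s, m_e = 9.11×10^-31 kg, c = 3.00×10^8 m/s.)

E_1 = h²/(8m_eL²) = 2.645×10^-20 J, so ΔE = (2² − 1²)E_1 = 7.935×10^-20 J.
λ = hc/ΔE = (6.63×10^-34·3.00×10^8)/7.935×10^-20 = 2.51×10^-6 m = 2.51×10^3 nm.

λ = 2.51×10^3 nm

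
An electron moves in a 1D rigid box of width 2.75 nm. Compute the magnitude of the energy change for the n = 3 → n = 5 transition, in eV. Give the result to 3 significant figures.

|ΔE| = 0.796 eV

E_1 = h²/(8m_eL²) = 7.967×10^-21 J.
|ΔE| = |3² − 5²|·E_1 = 16·7.967×10^-21 J = 1.275×10^-19 J = 0.796 eV.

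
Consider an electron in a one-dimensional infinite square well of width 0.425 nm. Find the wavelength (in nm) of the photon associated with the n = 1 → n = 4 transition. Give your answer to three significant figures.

λ = 39.7 nm

E_1 = h²/(8m_eL²) = 3.336×10^-19 J, so ΔE = (4² − 1²)E_1 = 5.004×10^-18 J.
λ = hc/ΔE = (6.626×10^-34·2.998×10^8)/5.004×10^-18 = 3.97×10^-8 m = 39.7 nm.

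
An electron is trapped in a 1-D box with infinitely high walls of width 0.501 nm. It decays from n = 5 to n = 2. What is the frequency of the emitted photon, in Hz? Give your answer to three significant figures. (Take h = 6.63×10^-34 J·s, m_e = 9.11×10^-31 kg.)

E_1 = h²/(8m_eL²) = 2.403×10^-19 J and ΔE = (5² − 2²)E_1 = 5.046×10^-18 J.
f = ΔE/h = 5.046×10^-18/6.63×10^-34 = 7.61×10^15 Hz.

f = 7.61×10^15 Hz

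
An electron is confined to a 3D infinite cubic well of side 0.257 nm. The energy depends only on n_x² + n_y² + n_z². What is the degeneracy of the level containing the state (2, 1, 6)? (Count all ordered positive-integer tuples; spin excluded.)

The level has n_x² + n_y² + n_z² = 41. The ordered positive-integer solutions are (1, 2, 6), (1, 6, 2), (2, 1, 6), (2, 6, 1), (3, 4, 4), (4, 3, 4), (4, 4, 3), (6, 1, 2), (6, 2, 1).
That gives 9 states.

degeneracy = 9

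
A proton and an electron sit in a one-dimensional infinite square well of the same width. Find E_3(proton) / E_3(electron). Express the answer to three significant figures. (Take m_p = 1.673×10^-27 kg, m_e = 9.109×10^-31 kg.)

E_n ∝ 1/m at fixed n and L, so the ratio is m_e/m_p = 9.109×10^-31/1.673×10^-27 = 5.44×10^-4.

5.44×10^-4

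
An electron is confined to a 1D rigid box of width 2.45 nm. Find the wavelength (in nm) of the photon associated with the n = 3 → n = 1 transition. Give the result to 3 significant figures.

λ = 2.47×10^3 nm

E_1 = h²/(8m_eL²) = 1.004×10^-20 J, so ΔE = (3² − 1²)E_1 = 8.032×10^-20 J.
λ = hc/ΔE = (6.626×10^-34·2.998×10^8)/8.032×10^-20 = 2.47×10^-6 m = 2.47×10^3 nm.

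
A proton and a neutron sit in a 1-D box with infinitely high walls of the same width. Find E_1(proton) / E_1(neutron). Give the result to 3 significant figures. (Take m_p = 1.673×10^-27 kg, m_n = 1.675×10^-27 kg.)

1.00

E_n ∝ 1/m at fixed n and L, so the ratio is m_n/m_p = 1.675×10^-27/1.673×10^-27 = 1.00.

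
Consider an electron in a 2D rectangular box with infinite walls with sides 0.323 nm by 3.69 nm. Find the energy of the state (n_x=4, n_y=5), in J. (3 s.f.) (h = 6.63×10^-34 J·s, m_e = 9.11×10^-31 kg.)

For a 2D rectangular well E = (h²/8m_e)·Σ n_i²/L_i² = (6.63×10^-34)²/(8·9.11×10^-31) · [4²/(0.323 nm)² + 5²/(3.69 nm)²].
Evaluating gives E = 9.36×10^-18 J.

E = 9.36×10^-18 J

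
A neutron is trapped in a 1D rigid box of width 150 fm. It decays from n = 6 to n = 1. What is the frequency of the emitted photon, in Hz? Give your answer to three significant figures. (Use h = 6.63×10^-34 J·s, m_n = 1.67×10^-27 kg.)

E_1 = h²/(8m_nL²) = 1.462×10^-15 J and ΔE = (6² − 1²)E_1 = 5.117×10^-14 J.
f = ΔE/h = 5.117×10^-14/6.63×10^-34 = 7.72×10^19 Hz.

f = 7.72×10^19 Hz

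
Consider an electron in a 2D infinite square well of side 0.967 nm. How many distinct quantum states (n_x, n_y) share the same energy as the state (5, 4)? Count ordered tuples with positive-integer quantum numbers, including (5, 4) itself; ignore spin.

degeneracy = 2

The level has n_x² + n_y² = 41. The ordered positive-integer solutions are (4, 5), (5, 4).
That gives 2 states.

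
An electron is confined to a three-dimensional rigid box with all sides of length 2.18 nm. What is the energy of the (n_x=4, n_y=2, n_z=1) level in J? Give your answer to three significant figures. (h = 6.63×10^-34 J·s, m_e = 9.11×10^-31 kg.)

For a 3D rectangular well E = (h²/8m_e)·Σ n_i²/L_i² = (6.63×10^-34)²/(8·9.11×10^-31) · [4²/(2.18 nm)² + 2²/(2.18 nm)² + 1²/(2.18 nm)²].
Evaluating gives E = 2.67×10^-19 J.

E = 2.67×10^-19 J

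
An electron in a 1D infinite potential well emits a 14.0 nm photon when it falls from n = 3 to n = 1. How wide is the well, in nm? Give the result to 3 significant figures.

The photon carries ΔE = hc/λ = 6.626×10^-34·2.998×10^8/1.40×10^-8 m = 1.419×10^-17 J.
Since ΔE = (3² − 1²)E_1, E_1 = 1.774×10^-18 J, and L = h/√(8m_eE_1) = 1.84×10^-10 m = 0.184 nm.

L = 0.184 nm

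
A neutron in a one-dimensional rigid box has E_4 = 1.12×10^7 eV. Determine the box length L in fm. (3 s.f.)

From E_n = n²h²/(8m_nL²), L = n·h/√(8m_nE_n).
E_4 = 1.12×10^7 eV = 1.794×10^-12 J, so L = 4·6.626×10^-34/√(8·1.675×10^-27·1.794×10^-12) = 1.71×10^-14 m = 17.1 fm.

L = 17.1 fm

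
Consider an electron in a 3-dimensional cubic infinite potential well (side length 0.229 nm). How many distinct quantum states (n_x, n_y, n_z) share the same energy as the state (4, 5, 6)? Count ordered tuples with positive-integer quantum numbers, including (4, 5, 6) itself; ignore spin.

degeneracy = 12

The level has n_x² + n_y² + n_z² = 77. The ordered positive-integer solutions are (2, 3, 8), (2, 8, 3), (3, 2, 8), (3, 8, 2), (4, 5, 6), (4, 6, 5), (5, 4, 6), (5, 6, 4), (6, 4, 5), (6, 5, 4), (8, 2, 3), (8, 3, 2).
That gives 12 states.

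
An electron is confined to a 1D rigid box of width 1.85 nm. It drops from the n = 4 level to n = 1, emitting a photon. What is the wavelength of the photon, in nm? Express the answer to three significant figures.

λ = 752 nm

E_1 = h²/(8m_eL²) = 1.760×10^-20 J, so ΔE = (4² − 1²)E_1 = 2.640×10^-19 J.
λ = hc/ΔE = (6.626×10^-34·2.998×10^8)/2.640×10^-19 = 7.52×10^-7 m = 752 nm.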